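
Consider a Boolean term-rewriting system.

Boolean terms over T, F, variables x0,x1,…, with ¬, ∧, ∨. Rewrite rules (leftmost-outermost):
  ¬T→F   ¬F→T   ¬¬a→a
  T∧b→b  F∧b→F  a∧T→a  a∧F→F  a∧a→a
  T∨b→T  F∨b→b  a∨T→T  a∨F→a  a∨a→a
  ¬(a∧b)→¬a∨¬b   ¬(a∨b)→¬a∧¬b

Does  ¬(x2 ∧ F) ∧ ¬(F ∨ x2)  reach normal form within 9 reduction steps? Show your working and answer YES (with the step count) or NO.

Answer: YES — reaches normal form ¬x2 in 7 ≤ 9 steps

Derivation:
  start: ¬(x2 ∧ F) ∧ ¬(F ∨ x2)
  [1] (¬x2 ∨ ¬F) ∧ ¬(F ∨ x2)
  [2] (¬x2 ∨ T) ∧ ¬(F ∨ x2)
  [3] T ∧ ¬(F ∨ x2)
  [4] ¬(F ∨ x2)
  [5] ¬F ∧ ¬x2
  [6] T ∧ ¬x2
  [7] ¬x2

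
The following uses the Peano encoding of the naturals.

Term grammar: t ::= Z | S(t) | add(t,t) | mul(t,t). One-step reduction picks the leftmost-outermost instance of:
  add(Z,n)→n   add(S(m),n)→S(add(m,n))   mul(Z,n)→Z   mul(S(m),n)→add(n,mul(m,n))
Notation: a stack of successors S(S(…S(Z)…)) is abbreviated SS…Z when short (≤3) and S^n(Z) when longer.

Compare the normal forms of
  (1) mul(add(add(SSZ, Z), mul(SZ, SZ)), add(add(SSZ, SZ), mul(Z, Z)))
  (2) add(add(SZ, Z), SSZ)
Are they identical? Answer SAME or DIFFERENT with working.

Term A:
  start: mul(add(add(SSZ, Z), mul(SZ, SZ)), add(add(SSZ, SZ), mul(Z, Z)))
  [1] mul(add(S(add(SZ, Z)), mul(SZ, SZ)), add(add(SSZ, SZ), mul(Z, Z)))
  [2] mul(S(add(add(SZ, Z), mul(SZ, SZ))), add(add(SSZ, SZ), mul(Z, Z)))
  [3] add(add(add(SSZ, SZ), mul(Z, Z)), mul(add(add(SZ, Z), mul(SZ, SZ)), add(add(SSZ, SZ), mul(Z, Z))))
  [4] add(add(S(add(SZ, SZ)), mul(Z, Z)), mul(add(add(SZ, Z), mul(SZ, SZ)), add(add(SSZ, SZ), mul(Z, Z))))
  [5] add(S(add(add(SZ, SZ), mul(Z, Z))), mul(add(add(SZ, Z), mul(SZ, SZ)), add(add(SSZ, SZ), mul(Z, Z))))
  [6] S(add(add(add(SZ, SZ), mul(Z, Z)), mul(add(add(SZ, Z), mul(SZ, SZ)), add(add(SSZ, SZ), mul(Z, Z)))))
  [7] S(add(add(S(add(Z, SZ)), mul(Z, Z)), mul(add(add(SZ, Z), mul(SZ, SZ)), add(add(SSZ, SZ), mul(Z, Z)))))
  [8] S(add(S(add(add(Z, SZ), mul(Z, Z))), mul(add(add(SZ, Z), mul(SZ, SZ)), add(add(SSZ, SZ), mul(Z, Z)))))
  [9] S(S(add(add(add(Z, SZ), mul(Z, Z)), mul(add(add(SZ, Z), mul(SZ, SZ)), add(add(SSZ, SZ), mul(Z, Z))))))
  [10] S(S(add(add(SZ, mul(Z, Z)), mul(add(add(SZ, Z), mul(SZ, SZ)), add(add(SSZ, SZ), mul(Z, Z))))))
  [11] S(S(add(S(add(Z, mul(Z, Z))), mul(add(add(SZ, Z), mul(SZ, SZ)), add(add(SSZ, SZ), mul(Z, Z))))))
  [12] S(S(S(add(add(Z, mul(Z, Z)), mul(add(add(SZ, Z), mul(SZ, SZ)), add(add(SSZ, SZ), mul(Z, Z)))))))
  [13] S(S(S(add(mul(Z, Z), mul(add(add(SZ, Z), mul(SZ, SZ)), add(add(SSZ, SZ), mul(Z, Z)))))))
  [14] S(S(S(add(Z, mul(add(add(SZ, Z), mul(SZ, SZ)), add(add(SSZ, SZ), mul(Z, Z)))))))
  [15] S(S(S(mul(add(add(SZ, Z), mul(SZ, SZ)), add(add(SSZ, SZ), mul(Z, Z))))))
  [16] S(S(S(mul(add(S(add(Z, Z)), mul(SZ, SZ)), add(add(SSZ, SZ), mul(Z, Z))))))
  [17] S(S(S(mul(S(add(add(Z, Z), mul(SZ, SZ))), add(add(SSZ, SZ), mul(Z, Z))))))
  [18] S(S(S(add(add(add(SSZ, SZ), mul(Z, Z)), mul(add(add(Z, Z), mul(SZ, SZ)), add(add(SSZ, SZ), mul(Z, Z)))))))
  [19] S(S(S(add(add(S(add(SZ, SZ)), mul(Z, Z)), mul(add(add(Z, Z), mul(SZ, SZ)), add(add(SSZ, SZ), mul(Z, Z)))))))
  [20] S(S(S(add(S(add(add(SZ, SZ), mul(Z, Z))), mul(add(add(Z, Z), mul(SZ, SZ)), add(add(SSZ, SZ), mul(Z, Z)))))))
  [21] S(S(S(S(add(add(add(SZ, SZ), mul(Z, Z)), mul(add(add(Z, Z), mul(SZ, SZ)), add(add(SSZ, SZ), mul(Z, Z))))))))
  [22] S(S(S(S(add(add(S(add(Z, SZ)), mul(Z, Z)), mul(add(add(Z, Z), mul(SZ, SZ)), add(add(SSZ, SZ), mul(Z, Z))))))))
  [23] S(S(S(S(add(S(add(add(Z, SZ), mul(Z, Z))), mul(add(add(Z, Z), mul(SZ, SZ)), add(add(SSZ, SZ), mul(Z, Z))))))))
  [24] S(S(S(S(S(add(add(add(Z, SZ), mul(Z, Z)), mul(add(add(Z, Z), mul(SZ, SZ)), add(add(SSZ, SZ), mul(Z, Z)))))))))
  [25] S(S(S(S(S(add(add(SZ, mul(Z, Z)), mul(add(add(Z, Z), mul(SZ, SZ)), add(add(SSZ, SZ), mul(Z, Z)))))))))
  [26] S(S(S(S(S(add(S(add(Z, mul(Z, Z))), mul(add(add(Z, Z), mul(SZ, SZ)), add(add(SSZ, SZ), mul(Z, Z)))))))))
  [27] S(S(S(S(S(S(add(add(Z, mul(Z, Z)), mul(add(add(Z, Z), mul(SZ, SZ)), add(add(SSZ, SZ), mul(Z, Z))))))))))
  [28] S(S(S(S(S(S(add(mul(Z, Z), mul(add(add(Z, Z), mul(SZ, SZ)), add(add(SSZ, SZ), mul(Z, Z))))))))))
  [29] S(S(S(S(S(S(add(Z, mul(add(add(Z, Z), mul(SZ, SZ)), add(add(SSZ, SZ), mul(Z, Z))))))))))
  [30] S(S(S(S(S(S(mul(add(add(Z, Z), mul(SZ, SZ)), add(add(SSZ, SZ), mul(Z, Z)))))))))
  [31] S(S(S(S(S(S(mul(add(Z, mul(SZ, SZ)), add(add(SSZ, SZ), mul(Z, Z)))))))))
  [32] S(S(S(S(S(S(mul(mul(SZ, SZ), add(add(SSZ, SZ), mul(Z, Z)))))))))
  [33] S(S(S(S(S(S(mul(add(SZ, mul(Z, SZ)), add(add(SSZ, SZ), mul(Z, Z)))))))))
  [34] S(S(S(S(S(S(mul(S(add(Z, mul(Z, SZ))), add(add(SSZ, SZ), mul(Z, Z)))))))))
  [35] S(S(S(S(S(S(add(add(add(SSZ, SZ), mul(Z, Z)), mul(add(Z, mul(Z, SZ)), add(add(SSZ, SZ), mul(Z, Z))))))))))
  [36] S(S(S(S(S(S(add(add(S(add(SZ, SZ)), mul(Z, Z)), mul(add(Z, mul(Z, SZ)), add(add(SSZ, SZ), mul(Z, Z))))))))))
  [37] S(S(S(S(S(S(add(S(add(add(SZ, SZ), mul(Z, Z))), mul(add(Z, mul(Z, SZ)), add(add(SSZ, SZ), mul(Z, Z))))))))))
  [38] S(S(S(S(S(S(S(add(add(add(SZ, SZ), mul(Z, Z)), mul(add(Z, mul(Z, SZ)), add(add(SSZ, SZ), mul(Z, Z)))))))))))
  [39] S(S(S(S(S(S(S(add(add(S(add(Z, SZ)), mul(Z, Z)), mul(add(Z, mul(Z, SZ)), add(add(SSZ, SZ), mul(Z, Z)))))))))))
  [40] S(S(S(S(S(S(S(add(S(add(add(Z, SZ), mul(Z, Z))), mul(add(Z, mul(Z, SZ)), add(add(SSZ, SZ), mul(Z, Z)))))))))))
  [41] S(S(S(S(S(S(S(S(add(add(add(Z, SZ), mul(Z, Z)), mul(add(Z, mul(Z, SZ)), add(add(SSZ, SZ), mul(Z, Z))))))))))))
  [42] S(S(S(S(S(S(S(S(add(add(SZ, mul(Z, Z)), mul(add(Z, mul(Z, SZ)), add(add(SSZ, SZ), mul(Z, Z))))))))))))
  [43] S(S(S(S(S(S(S(S(add(S(add(Z, mul(Z, Z))), mul(add(Z, mul(Z, SZ)), add(add(SSZ, SZ), mul(Z, Z))))))))))))
  [44] S(S(S(S(S(S(S(S(S(add(add(Z, mul(Z, Z)), mul(add(Z, mul(Z, SZ)), add(add(SSZ, SZ), mul(Z, Z)))))))))))))
  [45] S(S(S(S(S(S(S(S(S(add(mul(Z, Z), mul(add(Z, mul(Z, SZ)), add(add(SSZ, SZ), mul(Z, Z)))))))))))))
  [46] S(S(S(S(S(S(S(S(S(add(Z, mul(add(Z, mul(Z, SZ)), add(add(SSZ, SZ), mul(Z, Z)))))))))))))
  [47] S(S(S(S(S(S(S(S(S(mul(add(Z, mul(Z, SZ)), add(add(SSZ, SZ), mul(Z, Z))))))))))))
  [48] S(S(S(S(S(S(S(S(S(mul(mul(Z, SZ), add(add(SSZ, SZ), mul(Z, Z))))))))))))
  [49] S(S(S(S(S(S(S(S(S(mul(Z, add(add(SSZ, SZ), mul(Z, Z))))))))))))
  [50] S^9(Z)

Term B:
  start: add(add(SZ, Z), SSZ)
  [1] add(S(add(Z, Z)), SSZ)
  [2] S(add(add(Z, Z), SSZ))
  [3] S(add(Z, SSZ))
  [4] SSSZ

Answer: DIFFERENT — A ⇓ S^9(Z), B ⇓ SSSZ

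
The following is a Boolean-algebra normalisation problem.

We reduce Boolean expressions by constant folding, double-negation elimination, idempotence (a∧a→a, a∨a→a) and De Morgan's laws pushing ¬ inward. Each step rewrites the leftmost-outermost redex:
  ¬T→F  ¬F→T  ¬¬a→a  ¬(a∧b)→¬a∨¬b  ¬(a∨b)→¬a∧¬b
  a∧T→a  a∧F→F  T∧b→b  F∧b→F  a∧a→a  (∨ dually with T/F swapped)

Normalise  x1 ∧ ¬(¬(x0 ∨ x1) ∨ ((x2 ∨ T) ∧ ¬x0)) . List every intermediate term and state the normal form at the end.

  start: x1 ∧ ¬(¬(x0 ∨ x1) ∨ ((x2 ∨ T) ∧ ¬x0))
  →1  x1 ∧ (¬¬(x0 ∨ x1) ∧ ¬((x2 ∨ T) ∧ ¬x0))
  →2  x1 ∧ ((x0 ∨ x1) ∧ ¬((x2 ∨ T) ∧ ¬x0))
  →3  x1 ∧ ((x0 ∨ x1) ∧ (¬(x2 ∨ T) ∨ ¬¬x0))
  →4  x1 ∧ ((x0 ∨ x1) ∧ ((¬x2 ∧ ¬T) ∨ ¬¬x0))
  →5  x1 ∧ ((x0 ∨ x1) ∧ ((¬x2 ∧ F) ∨ ¬¬x0))
  →6  x1 ∧ ((x0 ∨ x1) ∧ (F ∨ ¬¬x0))
  →7  x1 ∧ ((x0 ∨ x1) ∧ ¬¬x0)
  →8  x1 ∧ ((x0 ∨ x1) ∧ x0)

Answer: normal form = x1 ∧ ((x0 ∨ x1) ∧ x0)  (in 8 steps)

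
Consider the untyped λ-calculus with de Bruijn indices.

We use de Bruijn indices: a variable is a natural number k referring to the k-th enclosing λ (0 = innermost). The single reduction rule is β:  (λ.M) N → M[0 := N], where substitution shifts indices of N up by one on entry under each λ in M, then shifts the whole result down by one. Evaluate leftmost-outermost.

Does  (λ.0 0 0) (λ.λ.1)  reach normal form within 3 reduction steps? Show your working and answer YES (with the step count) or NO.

  start: (λ.0 0 0) (λ.λ.1)
  step 1: (λ.λ.1) (λ.λ.1) (λ.λ.1)
  step 2: (λ.λ.λ.1) (λ.λ.1)
  step 3: λ.λ.1

Answer: YES — reaches normal form λ.λ.1 in 3 ≤ 3 steps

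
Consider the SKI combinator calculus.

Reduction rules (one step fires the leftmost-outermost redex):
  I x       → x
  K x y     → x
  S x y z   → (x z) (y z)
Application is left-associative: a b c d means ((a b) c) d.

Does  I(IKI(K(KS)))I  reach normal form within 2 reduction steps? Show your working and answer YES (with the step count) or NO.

  start: I(IKI(K(KS)))I
  step 1: IKI(K(KS))I
  step 2: KI(K(KS))I

Answer: NO — after 2 steps the term is KI(K(KS))I, not yet normal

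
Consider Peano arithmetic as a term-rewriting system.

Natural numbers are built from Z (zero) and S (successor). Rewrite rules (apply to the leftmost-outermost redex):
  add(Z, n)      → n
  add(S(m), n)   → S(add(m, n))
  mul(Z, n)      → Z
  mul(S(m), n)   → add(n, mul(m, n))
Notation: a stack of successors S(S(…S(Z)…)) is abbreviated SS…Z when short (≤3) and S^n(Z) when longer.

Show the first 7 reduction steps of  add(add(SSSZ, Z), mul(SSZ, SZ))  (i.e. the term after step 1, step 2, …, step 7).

  start: add(add(SSSZ, Z), mul(SSZ, SZ))
  step 1: add(S(add(SSZ, Z)), mul(SSZ, SZ))
  step 2: S(add(add(SSZ, Z), mul(SSZ, SZ)))
  step 3: S(add(S(add(SZ, Z)), mul(SSZ, SZ)))
  step 4: S(S(add(add(SZ, Z), mul(SSZ, SZ))))
  step 5: S(S(add(S(add(Z, Z)), mul(SSZ, SZ))))
  step 6: S(S(S(add(add(Z, Z), mul(SSZ, SZ)))))
  step 7: S(S(S(add(Z, mul(SSZ, SZ)))))

Answer: after 7 steps: S(S(S(add(Z, mul(SSZ, SZ)))))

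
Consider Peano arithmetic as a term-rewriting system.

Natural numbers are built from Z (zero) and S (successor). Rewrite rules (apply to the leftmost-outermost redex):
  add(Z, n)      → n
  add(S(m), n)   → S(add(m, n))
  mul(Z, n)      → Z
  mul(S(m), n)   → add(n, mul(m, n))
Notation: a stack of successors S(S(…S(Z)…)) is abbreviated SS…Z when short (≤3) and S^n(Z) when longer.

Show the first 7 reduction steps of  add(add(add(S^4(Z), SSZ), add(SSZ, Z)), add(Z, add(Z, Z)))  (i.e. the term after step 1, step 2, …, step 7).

Answer: after 7 steps: S(S(add(add(S(add(SZ, SSZ)), add(SSZ, Z)), add(Z, add(Z, Z)))))

Derivation:
  start: add(add(add(S^4(Z), SSZ), add(SSZ, Z)), add(Z, add(Z, Z)))
  →1  add(add(S(add(SSSZ, SSZ)), add(SSZ, Z)), add(Z, add(Z, Z)))
  →2  add(S(add(add(SSSZ, SSZ), add(SSZ, Z))), add(Z, add(Z, Z)))
  →3  S(add(add(add(SSSZ, SSZ), add(SSZ, Z)), add(Z, add(Z, Z))))
  →4  S(add(add(S(add(SSZ, SSZ)), add(SSZ, Z)), add(Z, add(Z, Z))))
  →5  S(add(S(add(add(SSZ, SSZ), add(SSZ, Z))), add(Z, add(Z, Z))))
  →6  S(S(add(add(add(SSZ, SSZ), add(SSZ, Z)), add(Z, add(Z, Z)))))
  →7  S(S(add(add(S(add(SZ, SSZ)), add(SSZ, Z)), add(Z, add(Z, Z)))))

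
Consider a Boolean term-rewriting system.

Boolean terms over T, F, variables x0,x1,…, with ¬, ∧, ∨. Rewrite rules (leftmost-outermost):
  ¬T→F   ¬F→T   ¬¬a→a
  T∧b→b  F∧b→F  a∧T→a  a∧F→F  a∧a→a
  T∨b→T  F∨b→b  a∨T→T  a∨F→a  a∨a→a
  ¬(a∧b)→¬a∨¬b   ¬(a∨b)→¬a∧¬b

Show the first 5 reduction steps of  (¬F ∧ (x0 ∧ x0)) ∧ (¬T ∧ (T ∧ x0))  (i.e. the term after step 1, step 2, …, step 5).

  start: (¬F ∧ (x0 ∧ x0)) ∧ (¬T ∧ (T ∧ x0))
  →1  (T ∧ (x0 ∧ x0)) ∧ (¬T ∧ (T ∧ x0))
  →2  (x0 ∧ x0) ∧ (¬T ∧ (T ∧ x0))
  →3  x0 ∧ (¬T ∧ (T ∧ x0))
  →4  x0 ∧ (F ∧ (T ∧ x0))
  →5  x0 ∧ F

Answer: after 5 steps: x0 ∧ F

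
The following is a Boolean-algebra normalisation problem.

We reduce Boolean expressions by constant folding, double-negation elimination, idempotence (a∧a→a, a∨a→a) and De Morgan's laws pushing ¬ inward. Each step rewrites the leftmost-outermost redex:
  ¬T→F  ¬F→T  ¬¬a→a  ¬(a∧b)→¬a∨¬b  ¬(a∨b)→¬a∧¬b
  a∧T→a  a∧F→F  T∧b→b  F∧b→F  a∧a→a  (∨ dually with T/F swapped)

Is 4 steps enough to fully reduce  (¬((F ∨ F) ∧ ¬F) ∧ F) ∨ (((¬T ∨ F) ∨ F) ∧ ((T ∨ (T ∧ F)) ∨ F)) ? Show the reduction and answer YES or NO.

Answer: NO — after 4 steps the term is ¬T ∧ ((T ∨ (T ∧ F)) ∨ F), not yet normal

Working:
  start: (¬((F ∨ F) ∧ ¬F) ∧ F) ∨ (((¬T ∨ F) ∨ F) ∧ ((T ∨ (T ∧ F)) ∨ F))
  →1  F ∨ (((¬T ∨ F) ∨ F) ∧ ((T ∨ (T ∧ F)) ∨ F))
  →2  ((¬T ∨ F) ∨ F) ∧ ((T ∨ (T ∧ F)) ∨ F)
  →3  (¬T ∨ F) ∧ ((T ∨ (T ∧ F)) ∨ F)
  →4  ¬T ∧ ((T ∨ (T ∧ F)) ∨ F)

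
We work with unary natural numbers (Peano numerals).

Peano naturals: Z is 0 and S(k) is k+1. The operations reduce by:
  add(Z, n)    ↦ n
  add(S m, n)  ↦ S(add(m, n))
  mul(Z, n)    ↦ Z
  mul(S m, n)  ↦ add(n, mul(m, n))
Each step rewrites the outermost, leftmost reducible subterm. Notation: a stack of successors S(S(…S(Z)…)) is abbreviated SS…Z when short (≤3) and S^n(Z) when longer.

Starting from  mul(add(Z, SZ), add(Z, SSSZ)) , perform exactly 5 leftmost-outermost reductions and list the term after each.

  start: mul(add(Z, SZ), add(Z, SSSZ))
  →1  mul(SZ, add(Z, SSSZ))
  →2  add(add(Z, SSSZ), mul(Z, add(Z, SSSZ)))
  →3  add(SSSZ, mul(Z, add(Z, SSSZ)))
  →4  S(add(SSZ, mul(Z, add(Z, SSSZ))))
  →5  S(S(add(SZ, mul(Z, add(Z, SSSZ)))))

Answer: after 5 steps: S(S(add(SZ, mul(Z, add(Z, SSSZ)))))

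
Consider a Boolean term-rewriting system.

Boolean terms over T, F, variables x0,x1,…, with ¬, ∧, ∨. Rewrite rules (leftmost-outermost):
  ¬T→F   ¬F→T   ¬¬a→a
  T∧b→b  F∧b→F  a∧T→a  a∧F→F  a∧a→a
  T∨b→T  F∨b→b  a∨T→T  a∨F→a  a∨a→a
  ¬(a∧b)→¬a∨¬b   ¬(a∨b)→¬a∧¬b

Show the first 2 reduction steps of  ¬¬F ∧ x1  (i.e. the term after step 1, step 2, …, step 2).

Answer: after 2 steps: F

Working:
  start: ¬¬F ∧ x1
  →1  F ∧ x1
  →2  F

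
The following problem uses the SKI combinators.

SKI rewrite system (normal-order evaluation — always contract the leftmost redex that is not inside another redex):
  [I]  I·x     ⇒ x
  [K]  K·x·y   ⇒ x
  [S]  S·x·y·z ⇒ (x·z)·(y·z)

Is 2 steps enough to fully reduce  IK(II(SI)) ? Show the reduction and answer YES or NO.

Answer: NO — after 2 steps the term is K(I(SI)), not yet normal

Working:
  start: IK(II(SI))
  [1] K(II(SI))
  [2] K(I(SI))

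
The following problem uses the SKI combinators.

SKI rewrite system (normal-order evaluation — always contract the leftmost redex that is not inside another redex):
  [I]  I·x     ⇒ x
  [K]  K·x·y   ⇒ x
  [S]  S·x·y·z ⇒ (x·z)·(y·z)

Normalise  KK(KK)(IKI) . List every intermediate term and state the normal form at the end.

Answer: normal form = K(KI)  (in 2 steps)

Working:
  start: KK(KK)(IKI)
  step 1: K(IKI)
  step 2: K(KI)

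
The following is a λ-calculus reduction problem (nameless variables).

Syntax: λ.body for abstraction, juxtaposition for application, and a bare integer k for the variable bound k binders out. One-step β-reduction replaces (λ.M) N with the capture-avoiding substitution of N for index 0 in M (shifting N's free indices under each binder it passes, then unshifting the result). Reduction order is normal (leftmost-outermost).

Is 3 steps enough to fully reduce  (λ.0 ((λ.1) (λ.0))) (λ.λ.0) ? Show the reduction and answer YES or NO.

Answer: YES — reaches normal form λ.0 in 2 ≤ 3 steps

Derivation:
  start: (λ.0 ((λ.1) (λ.0))) (λ.λ.0)
  →1  (λ.λ.0) ((λ.λ.λ.0) (λ.0))
  →2  λ.0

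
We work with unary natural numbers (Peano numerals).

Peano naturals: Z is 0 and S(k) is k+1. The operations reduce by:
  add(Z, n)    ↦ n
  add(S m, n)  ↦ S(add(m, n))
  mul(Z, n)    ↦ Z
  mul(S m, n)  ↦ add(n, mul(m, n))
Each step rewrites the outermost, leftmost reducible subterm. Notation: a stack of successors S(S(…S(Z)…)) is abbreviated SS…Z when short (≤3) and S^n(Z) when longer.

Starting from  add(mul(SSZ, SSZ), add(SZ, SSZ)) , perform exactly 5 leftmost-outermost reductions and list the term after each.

  start: add(mul(SSZ, SSZ), add(SZ, SSZ))
  [1] add(add(SSZ, mul(SZ, SSZ)), add(SZ, SSZ))
  [2] add(S(add(SZ, mul(SZ, SSZ))), add(SZ, SSZ))
  [3] S(add(add(SZ, mul(SZ, SSZ)), add(SZ, SSZ)))
  [4] S(add(S(add(Z, mul(SZ, SSZ))), add(SZ, SSZ)))
  [5] S(S(add(add(Z, mul(SZ, SSZ)), add(SZ, SSZ))))

Answer: after 5 steps: S(S(add(add(Z, mul(SZ, SSZ)), add(SZ, SSZ))))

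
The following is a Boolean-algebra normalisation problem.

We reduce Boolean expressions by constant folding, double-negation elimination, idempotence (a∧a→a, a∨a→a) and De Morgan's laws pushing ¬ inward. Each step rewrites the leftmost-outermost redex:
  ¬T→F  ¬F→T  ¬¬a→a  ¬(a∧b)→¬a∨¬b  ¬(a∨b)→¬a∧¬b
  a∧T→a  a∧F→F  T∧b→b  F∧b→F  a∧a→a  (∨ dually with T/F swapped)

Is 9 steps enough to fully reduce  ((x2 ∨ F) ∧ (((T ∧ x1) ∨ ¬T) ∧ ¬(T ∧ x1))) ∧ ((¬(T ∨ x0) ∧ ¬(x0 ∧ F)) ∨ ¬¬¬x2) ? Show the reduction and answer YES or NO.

  start: ((x2 ∨ F) ∧ (((T ∧ x1) ∨ ¬T) ∧ ¬(T ∧ x1))) ∧ ((¬(T ∨ x0) ∧ ¬(x0 ∧ F)) ∨ ¬¬¬x2)
  step 1: (x2 ∧ (((T ∧ x1) ∨ ¬T) ∧ ¬(T ∧ x1))) ∧ ((¬(T ∨ x0) ∧ ¬(x0 ∧ F)) ∨ ¬¬¬x2)
  step 2: (x2 ∧ ((x1 ∨ ¬T) ∧ ¬(T ∧ x1))) ∧ ((¬(T ∨ x0) ∧ ¬(x0 ∧ F)) ∨ ¬¬¬x2)
  step 3: (x2 ∧ ((x1 ∨ F) ∧ ¬(T ∧ x1))) ∧ ((¬(T ∨ x0) ∧ ¬(x0 ∧ F)) ∨ ¬¬¬x2)
  step 4: (x2 ∧ (x1 ∧ ¬(T ∧ x1))) ∧ ((¬(T ∨ x0) ∧ ¬(x0 ∧ F)) ∨ ¬¬¬x2)
  step 5: (x2 ∧ (x1 ∧ (¬T ∨ ¬x1))) ∧ ((¬(T ∨ x0) ∧ ¬(x0 ∧ F)) ∨ ¬¬¬x2)
  step 6: (x2 ∧ (x1 ∧ (F ∨ ¬x1))) ∧ ((¬(T ∨ x0) ∧ ¬(x0 ∧ F)) ∨ ¬¬¬x2)
  step 7: (x2 ∧ (x1 ∧ ¬x1)) ∧ ((¬(T ∨ x0) ∧ ¬(x0 ∧ F)) ∨ ¬¬¬x2)
  step 8: (x2 ∧ (x1 ∧ ¬x1)) ∧ (((¬T ∧ ¬x0) ∧ ¬(x0 ∧ F)) ∨ ¬¬¬x2)
  step 9: (x2 ∧ (x1 ∧ ¬x1)) ∧ (((F ∧ ¬x0) ∧ ¬(x0 ∧ F)) ∨ ¬¬¬x2)

Answer: NO — after 9 steps the term is (x2 ∧ (x1 ∧ ¬x1)) ∧ (((F ∧ ¬x0) ∧ ¬(x0 ∧ F)) ∨ ¬¬¬x2), not yet normal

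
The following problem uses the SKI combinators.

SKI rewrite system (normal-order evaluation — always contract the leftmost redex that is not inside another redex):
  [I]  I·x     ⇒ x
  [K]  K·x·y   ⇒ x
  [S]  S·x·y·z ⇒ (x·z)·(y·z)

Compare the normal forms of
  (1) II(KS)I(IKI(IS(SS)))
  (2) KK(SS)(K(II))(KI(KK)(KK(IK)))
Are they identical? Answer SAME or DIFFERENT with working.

Term A:
  start: II(KS)I(IKI(IS(SS)))
  step 1: I(KS)I(IKI(IS(SS)))
  step 2: KSI(IKI(IS(SS)))
  step 3: S(IKI(IS(SS)))
  step 4: S(KI(IS(SS)))
  step 5: SI

Term B:
  start: KK(SS)(K(II))(KI(KK)(KK(IK)))
  step 1: K(K(II))(KI(KK)(KK(IK)))
  step 2: K(II)
  step 3: KI

Answer: DIFFERENT — A ⇓ SI, B ⇓ KI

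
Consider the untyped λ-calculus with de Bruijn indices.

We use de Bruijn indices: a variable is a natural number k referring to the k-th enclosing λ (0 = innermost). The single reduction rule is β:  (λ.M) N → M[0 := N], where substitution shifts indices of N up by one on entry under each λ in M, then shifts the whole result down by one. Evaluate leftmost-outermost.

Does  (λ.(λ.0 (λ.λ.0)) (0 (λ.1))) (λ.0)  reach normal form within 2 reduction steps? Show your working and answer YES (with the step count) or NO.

  start: (λ.(λ.0 (λ.λ.0)) (0 (λ.1))) (λ.0)
  →1  (λ.0 (λ.λ.0)) ((λ.0) (λ.λ.0))
  →2  (λ.0) (λ.λ.0) (λ.λ.0)

Answer: NO — after 2 steps the term is (λ.0) (λ.λ.0) (λ.λ.0), not yet normal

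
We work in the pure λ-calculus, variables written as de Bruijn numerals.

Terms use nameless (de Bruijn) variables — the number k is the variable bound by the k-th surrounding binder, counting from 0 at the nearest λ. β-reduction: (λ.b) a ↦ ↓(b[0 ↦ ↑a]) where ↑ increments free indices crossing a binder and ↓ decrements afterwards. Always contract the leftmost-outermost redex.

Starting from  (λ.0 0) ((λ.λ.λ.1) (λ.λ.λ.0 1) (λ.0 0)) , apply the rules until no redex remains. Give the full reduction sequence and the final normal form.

  start: (λ.0 0) ((λ.λ.λ.1) (λ.λ.λ.0 1) (λ.0 0))
  →1  (λ.λ.λ.1) (λ.λ.λ.0 1) (λ.0 0) ((λ.λ.λ.1) (λ.λ.λ.0 1) (λ.0 0))
  →2  (λ.λ.1) (λ.0 0) ((λ.λ.λ.1) (λ.λ.λ.0 1) (λ.0 0))
  →3  (λ.λ.0 0) ((λ.λ.λ.1) (λ.λ.λ.0 1) (λ.0 0))
  →4  λ.0 0

Answer: normal form = λ.0 0  (in 4 steps)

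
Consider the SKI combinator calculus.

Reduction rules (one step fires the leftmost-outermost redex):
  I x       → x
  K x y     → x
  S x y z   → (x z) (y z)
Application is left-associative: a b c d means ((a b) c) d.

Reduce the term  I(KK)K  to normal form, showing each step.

Answer: normal form = K  (in 2 steps)

Derivation:
  start: I(KK)K
  [1] KKK
  [2] K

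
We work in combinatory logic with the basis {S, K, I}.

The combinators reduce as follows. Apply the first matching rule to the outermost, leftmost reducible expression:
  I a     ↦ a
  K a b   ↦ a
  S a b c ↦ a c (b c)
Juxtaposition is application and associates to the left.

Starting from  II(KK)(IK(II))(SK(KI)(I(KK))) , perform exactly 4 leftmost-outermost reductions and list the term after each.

  start: II(KK)(IK(II))(SK(KI)(I(KK)))
  →1  I(KK)(IK(II))(SK(KI)(I(KK)))
  →2  KK(IK(II))(SK(KI)(I(KK)))
  →3  K(SK(KI)(I(KK)))
  →4  K(K(I(KK))(KI(I(KK))))

Answer: after 4 steps: K(K(I(KK))(KI(I(KK))))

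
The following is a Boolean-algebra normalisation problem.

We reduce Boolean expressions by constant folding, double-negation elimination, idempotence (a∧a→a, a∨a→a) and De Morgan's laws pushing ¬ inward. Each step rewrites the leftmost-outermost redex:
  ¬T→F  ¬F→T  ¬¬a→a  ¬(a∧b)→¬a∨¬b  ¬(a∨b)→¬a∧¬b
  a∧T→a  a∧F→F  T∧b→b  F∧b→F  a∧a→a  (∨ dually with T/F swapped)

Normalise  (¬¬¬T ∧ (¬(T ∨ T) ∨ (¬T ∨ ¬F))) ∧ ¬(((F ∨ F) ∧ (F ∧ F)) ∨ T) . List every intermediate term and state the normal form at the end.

  start: (¬¬¬T ∧ (¬(T ∨ T) ∨ (¬T ∨ ¬F))) ∧ ¬(((F ∨ F) ∧ (F ∧ F)) ∨ T)
  step 1: (¬T ∧ (¬(T ∨ T) ∨ (¬T ∨ ¬F))) ∧ ¬(((F ∨ F) ∧ (F ∧ F)) ∨ T)
  step 2: (F ∧ (¬(T ∨ T) ∨ (¬T ∨ ¬F))) ∧ ¬(((F ∨ F) ∧ (F ∧ F)) ∨ T)
  step 3: F ∧ ¬(((F ∨ F) ∧ (F ∧ F)) ∨ T)
  step 4: F

Answer: normal form = F  (in 4 steps)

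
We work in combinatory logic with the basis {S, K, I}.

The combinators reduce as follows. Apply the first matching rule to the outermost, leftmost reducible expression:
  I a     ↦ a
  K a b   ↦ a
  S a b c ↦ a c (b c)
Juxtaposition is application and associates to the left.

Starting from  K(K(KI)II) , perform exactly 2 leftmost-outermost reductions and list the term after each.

  start: K(K(KI)II)
  →1  K(KII)
  →2  KI

Answer: after 2 steps: KI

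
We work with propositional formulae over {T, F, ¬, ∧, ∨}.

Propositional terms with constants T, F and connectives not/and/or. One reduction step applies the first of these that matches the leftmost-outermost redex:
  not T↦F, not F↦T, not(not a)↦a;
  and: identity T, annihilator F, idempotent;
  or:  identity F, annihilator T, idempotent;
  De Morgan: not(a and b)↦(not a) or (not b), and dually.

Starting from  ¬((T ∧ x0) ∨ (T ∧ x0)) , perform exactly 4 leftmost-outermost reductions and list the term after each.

Answer: after 4 steps: F ∨ ¬x0

Working:
  start: ¬((T ∧ x0) ∨ (T ∧ x0))
  [1] ¬(T ∧ x0) ∧ ¬(T ∧ x0)
  [2] ¬(T ∧ x0)
  [3] ¬T ∨ ¬x0
  [4] F ∨ ¬x0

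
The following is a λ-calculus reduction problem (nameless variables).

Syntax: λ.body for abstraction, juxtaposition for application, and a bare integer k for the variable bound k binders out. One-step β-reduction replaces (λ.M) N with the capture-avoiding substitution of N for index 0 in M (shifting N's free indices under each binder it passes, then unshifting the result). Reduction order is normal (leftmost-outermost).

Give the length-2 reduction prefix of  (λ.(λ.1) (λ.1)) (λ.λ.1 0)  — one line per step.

Answer: after 2 steps: λ.λ.1 0

Reduction:
  start: (λ.(λ.1) (λ.1)) (λ.λ.1 0)
  [1] (λ.λ.λ.1 0) (λ.λ.λ.1 0)
  [2] λ.λ.1 0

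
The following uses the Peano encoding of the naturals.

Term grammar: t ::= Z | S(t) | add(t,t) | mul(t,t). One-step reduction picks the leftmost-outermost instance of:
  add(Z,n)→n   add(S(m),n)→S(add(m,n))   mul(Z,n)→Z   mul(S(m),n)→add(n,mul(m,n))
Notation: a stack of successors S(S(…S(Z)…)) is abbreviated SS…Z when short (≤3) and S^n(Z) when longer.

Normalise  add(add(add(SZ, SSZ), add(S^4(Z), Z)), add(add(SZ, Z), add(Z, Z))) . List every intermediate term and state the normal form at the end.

  start: add(add(add(SZ, SSZ), add(S^4(Z), Z)), add(add(SZ, Z), add(Z, Z)))
  →1  add(add(S(add(Z, SSZ)), add(S^4(Z), Z)), add(add(SZ, Z), add(Z, Z)))
  →2  add(S(add(add(Z, SSZ), add(S^4(Z), Z))), add(add(SZ, Z), add(Z, Z)))
  →3  S(add(add(add(Z, SSZ), add(S^4(Z), Z)), add(add(SZ, Z), add(Z, Z))))
  →4  S(add(add(SSZ, add(S^4(Z), Z)), add(add(SZ, Z), add(Z, Z))))
  →5  S(add(S(add(SZ, add(S^4(Z), Z))), add(add(SZ, Z), add(Z, Z))))
  →6  S(S(add(add(SZ, add(S^4(Z), Z)), add(add(SZ, Z), add(Z, Z)))))
  →7  S(S(add(S(add(Z, add(S^4(Z), Z))), add(add(SZ, Z), add(Z, Z)))))
  →8  S(S(S(add(add(Z, add(S^4(Z), Z)), add(add(SZ, Z), add(Z, Z))))))
  →9  S(S(S(add(add(S^4(Z), Z), add(add(SZ, Z), add(Z, Z))))))
  →10  S(S(S(add(S(add(SSSZ, Z)), add(add(SZ, Z), add(Z, Z))))))
  →11  S(S(S(S(add(add(SSSZ, Z), add(add(SZ, Z), add(Z, Z)))))))
  →12  S(S(S(S(add(S(add(SSZ, Z)), add(add(SZ, Z), add(Z, Z)))))))
  →13  S(S(S(S(S(add(add(SSZ, Z), add(add(SZ, Z), add(Z, Z))))))))
  →14  S(S(S(S(S(add(S(add(SZ, Z)), add(add(SZ, Z), add(Z, Z))))))))
  →15  S(S(S(S(S(S(add(add(SZ, Z), add(add(SZ, Z), add(Z, Z)))))))))
  →16  S(S(S(S(S(S(add(S(add(Z, Z)), add(add(SZ, Z), add(Z, Z)))))))))
  →17  S(S(S(S(S(S(S(add(add(Z, Z), add(add(SZ, Z), add(Z, Z))))))))))
  →18  S(S(S(S(S(S(S(add(Z, add(add(SZ, Z), add(Z, Z))))))))))
  →19  S(S(S(S(S(S(S(add(add(SZ, Z), add(Z, Z)))))))))
  →20  S(S(S(S(S(S(S(add(S(add(Z, Z)), add(Z, Z)))))))))
  →21  S(S(S(S(S(S(S(S(add(add(Z, Z), add(Z, Z))))))))))
  →22  S(S(S(S(S(S(S(S(add(Z, add(Z, Z))))))))))
  →23  S(S(S(S(S(S(S(S(add(Z, Z)))))))))
  →24  S^8(Z)

Answer: normal form = S^8(Z)  (in 24 steps)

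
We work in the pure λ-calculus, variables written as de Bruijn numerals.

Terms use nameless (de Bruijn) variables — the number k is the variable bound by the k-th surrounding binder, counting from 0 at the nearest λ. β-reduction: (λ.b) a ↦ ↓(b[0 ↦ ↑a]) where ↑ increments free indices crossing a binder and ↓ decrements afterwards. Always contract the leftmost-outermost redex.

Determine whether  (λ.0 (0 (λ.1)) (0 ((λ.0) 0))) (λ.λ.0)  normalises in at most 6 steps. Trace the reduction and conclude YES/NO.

  start: (λ.0 (0 (λ.1)) (0 ((λ.0) 0))) (λ.λ.0)
  [1] (λ.λ.0) ((λ.λ.0) (λ.λ.λ.0)) ((λ.λ.0) ((λ.0) (λ.λ.0)))
  [2] (λ.0) ((λ.λ.0) ((λ.0) (λ.λ.0)))
  [3] (λ.λ.0) ((λ.0) (λ.λ.0))
  [4] λ.0

Answer: YES — reaches normal form λ.0 in 4 ≤ 6 steps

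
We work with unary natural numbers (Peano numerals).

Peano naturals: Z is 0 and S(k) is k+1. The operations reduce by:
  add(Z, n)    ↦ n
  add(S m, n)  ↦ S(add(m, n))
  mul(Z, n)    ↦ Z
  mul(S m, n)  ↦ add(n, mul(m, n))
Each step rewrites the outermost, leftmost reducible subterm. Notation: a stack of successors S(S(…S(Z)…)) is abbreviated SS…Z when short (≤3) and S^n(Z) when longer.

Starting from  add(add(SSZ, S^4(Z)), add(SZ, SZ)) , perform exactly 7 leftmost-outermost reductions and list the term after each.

  start: add(add(SSZ, S^4(Z)), add(SZ, SZ))
  step 1: add(S(add(SZ, S^4(Z))), add(SZ, SZ))
  step 2: S(add(add(SZ, S^4(Z)), add(SZ, SZ)))
  step 3: S(add(S(add(Z, S^4(Z))), add(SZ, SZ)))
  step 4: S(S(add(add(Z, S^4(Z)), add(SZ, SZ))))
  step 5: S(S(add(S^4(Z), add(SZ, SZ))))
  step 6: S(S(S(add(SSSZ, add(SZ, SZ)))))
  step 7: S(S(S(S(add(SSZ, add(SZ, SZ))))))

Answer: after 7 steps: S(S(S(S(add(SSZ, add(SZ, SZ))))))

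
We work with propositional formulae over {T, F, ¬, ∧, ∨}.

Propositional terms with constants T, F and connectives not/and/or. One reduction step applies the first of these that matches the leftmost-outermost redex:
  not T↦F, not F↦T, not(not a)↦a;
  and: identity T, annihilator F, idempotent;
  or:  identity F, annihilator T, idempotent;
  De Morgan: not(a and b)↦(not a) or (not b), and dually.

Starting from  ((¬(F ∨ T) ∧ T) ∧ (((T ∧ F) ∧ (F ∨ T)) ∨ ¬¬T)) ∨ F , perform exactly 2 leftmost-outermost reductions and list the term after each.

  start: ((¬(F ∨ T) ∧ T) ∧ (((T ∧ F) ∧ (F ∨ T)) ∨ ¬¬T)) ∨ F
  →1  (¬(F ∨ T) ∧ T) ∧ (((T ∧ F) ∧ (F ∨ T)) ∨ ¬¬T)
  →2  ¬(F ∨ T) ∧ (((T ∧ F) ∧ (F ∨ T)) ∨ ¬¬T)

Answer: after 2 steps: ¬(F ∨ T) ∧ (((T ∧ F) ∧ (F ∨ T)) ∨ ¬¬T)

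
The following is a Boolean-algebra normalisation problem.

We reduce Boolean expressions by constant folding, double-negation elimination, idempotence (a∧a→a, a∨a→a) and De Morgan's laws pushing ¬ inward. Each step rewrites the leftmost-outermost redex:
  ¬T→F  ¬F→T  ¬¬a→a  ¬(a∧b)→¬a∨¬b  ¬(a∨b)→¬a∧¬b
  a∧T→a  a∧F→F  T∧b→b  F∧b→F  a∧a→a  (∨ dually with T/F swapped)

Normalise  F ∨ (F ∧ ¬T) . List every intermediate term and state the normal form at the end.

Answer: normal form = F  (in 2 steps)

Working:
  start: F ∨ (F ∧ ¬T)
  [1] F ∧ ¬T
  [2] F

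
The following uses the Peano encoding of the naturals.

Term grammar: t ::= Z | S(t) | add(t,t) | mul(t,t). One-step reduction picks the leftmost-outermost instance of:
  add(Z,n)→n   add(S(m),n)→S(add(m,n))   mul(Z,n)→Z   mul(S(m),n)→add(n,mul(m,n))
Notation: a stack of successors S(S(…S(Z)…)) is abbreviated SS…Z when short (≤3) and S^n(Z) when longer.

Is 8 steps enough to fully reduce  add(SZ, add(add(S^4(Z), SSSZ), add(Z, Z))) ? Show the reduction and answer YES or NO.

  start: add(SZ, add(add(S^4(Z), SSSZ), add(Z, Z)))
  [1] S(add(Z, add(add(S^4(Z), SSSZ), add(Z, Z))))
  [2] S(add(add(S^4(Z), SSSZ), add(Z, Z)))
  [3] S(add(S(add(SSSZ, SSSZ)), add(Z, Z)))
  [4] S(S(add(add(SSSZ, SSSZ), add(Z, Z))))
  [5] S(S(add(S(add(SSZ, SSSZ)), add(Z, Z))))
  [6] S(S(S(add(add(SSZ, SSSZ), add(Z, Z)))))
  [7] S(S(S(add(S(add(SZ, SSSZ)), add(Z, Z)))))
  [8] S(S(S(S(add(add(SZ, SSSZ), add(Z, Z))))))

Answer: NO — after 8 steps the term is S(S(S(S(add(add(SZ, SSSZ), add(Z, Z)))))), not yet normal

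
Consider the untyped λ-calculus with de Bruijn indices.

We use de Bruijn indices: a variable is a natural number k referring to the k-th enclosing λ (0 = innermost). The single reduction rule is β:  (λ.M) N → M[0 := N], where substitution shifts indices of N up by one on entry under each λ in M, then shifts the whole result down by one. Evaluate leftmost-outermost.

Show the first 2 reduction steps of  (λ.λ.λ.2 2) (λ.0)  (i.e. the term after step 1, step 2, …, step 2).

  start: (λ.λ.λ.2 2) (λ.0)
  →1  λ.λ.(λ.0) (λ.0)
  →2  λ.λ.λ.0

Answer: after 2 steps: λ.λ.λ.0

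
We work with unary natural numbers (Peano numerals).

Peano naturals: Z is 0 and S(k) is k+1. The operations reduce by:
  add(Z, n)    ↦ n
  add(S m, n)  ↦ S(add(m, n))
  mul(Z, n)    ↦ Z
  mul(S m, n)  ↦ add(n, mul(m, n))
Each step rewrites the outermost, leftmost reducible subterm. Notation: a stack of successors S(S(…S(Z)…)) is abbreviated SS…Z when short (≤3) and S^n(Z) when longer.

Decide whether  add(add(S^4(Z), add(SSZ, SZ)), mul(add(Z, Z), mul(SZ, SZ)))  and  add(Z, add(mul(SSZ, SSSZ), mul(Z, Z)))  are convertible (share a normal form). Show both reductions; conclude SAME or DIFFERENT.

Term A:
  start: add(add(S^4(Z), add(SSZ, SZ)), mul(add(Z, Z), mul(SZ, SZ)))
  [1] add(S(add(SSSZ, add(SSZ, SZ))), mul(add(Z, Z), mul(SZ, SZ)))
  [2] S(add(add(SSSZ, add(SSZ, SZ)), mul(add(Z, Z), mul(SZ, SZ))))
  [3] S(add(S(add(SSZ, add(SSZ, SZ))), mul(add(Z, Z), mul(SZ, SZ))))
  [4] S(S(add(add(SSZ, add(SSZ, SZ)), mul(add(Z, Z), mul(SZ, SZ)))))
  [5] S(S(add(S(add(SZ, add(SSZ, SZ))), mul(add(Z, Z), mul(SZ, SZ)))))
  [6] S(S(S(add(add(SZ, add(SSZ, SZ)), mul(add(Z, Z), mul(SZ, SZ))))))
  [7] S(S(S(add(S(add(Z, add(SSZ, SZ))), mul(add(Z, Z), mul(SZ, SZ))))))
  [8] S(S(S(S(add(add(Z, add(SSZ, SZ)), mul(add(Z, Z), mul(SZ, SZ)))))))
  [9] S(S(S(S(add(add(SSZ, SZ), mul(add(Z, Z), mul(SZ, SZ)))))))
  [10] S(S(S(S(add(S(add(SZ, SZ)), mul(add(Z, Z), mul(SZ, SZ)))))))
  [11] S(S(S(S(S(add(add(SZ, SZ), mul(add(Z, Z), mul(SZ, SZ))))))))
  [12] S(S(S(S(S(add(S(add(Z, SZ)), mul(add(Z, Z), mul(SZ, SZ))))))))
  [13] S(S(S(S(S(S(add(add(Z, SZ), mul(add(Z, Z), mul(SZ, SZ)))))))))
  [14] S(S(S(S(S(S(add(SZ, mul(add(Z, Z), mul(SZ, SZ)))))))))
  [15] S(S(S(S(S(S(S(add(Z, mul(add(Z, Z), mul(SZ, SZ))))))))))
  [16] S(S(S(S(S(S(S(mul(add(Z, Z), mul(SZ, SZ)))))))))
  [17] S(S(S(S(S(S(S(mul(Z, mul(SZ, SZ)))))))))
  [18] S^7(Z)

Term B:
  start: add(Z, add(mul(SSZ, SSSZ), mul(Z, Z)))
  [1] add(mul(SSZ, SSSZ), mul(Z, Z))
  [2] add(add(SSSZ, mul(SZ, SSSZ)), mul(Z, Z))
  [3] add(S(add(SSZ, mul(SZ, SSSZ))), mul(Z, Z))
  [4] S(add(add(SSZ, mul(SZ, SSSZ)), mul(Z, Z)))
  [5] S(add(S(add(SZ, mul(SZ, SSSZ))), mul(Z, Z)))
  [6] S(S(add(add(SZ, mul(SZ, SSSZ)), mul(Z, Z))))
  [7] S(S(add(S(add(Z, mul(SZ, SSSZ))), mul(Z, Z))))
  [8] S(S(S(add(add(Z, mul(SZ, SSSZ)), mul(Z, Z)))))
  [9] S(S(S(add(mul(SZ, SSSZ), mul(Z, Z)))))
  [10] S(S(S(add(add(SSSZ, mul(Z, SSSZ)), mul(Z, Z)))))
  [11] S(S(S(add(S(add(SSZ, mul(Z, SSSZ))), mul(Z, Z)))))
  [12] S(S(S(S(add(add(SSZ, mul(Z, SSSZ)), mul(Z, Z))))))
  [13] S(S(S(S(add(S(add(SZ, mul(Z, SSSZ))), mul(Z, Z))))))
  [14] S(S(S(S(S(add(add(SZ, mul(Z, SSSZ)), mul(Z, Z)))))))
  [15] S(S(S(S(S(add(S(add(Z, mul(Z, SSSZ))), mul(Z, Z)))))))
  [16] S(S(S(S(S(S(add(add(Z, mul(Z, SSSZ)), mul(Z, Z))))))))
  [17] S(S(S(S(S(S(add(mul(Z, SSSZ), mul(Z, Z))))))))
  [18] S(S(S(S(S(S(add(Z, mul(Z, Z))))))))
  [19] S(S(S(S(S(S(mul(Z, Z)))))))
  [20] S^6(Z)

Answer: DIFFERENT — A ⇓ S^7(Z), B ⇓ S^6(Z)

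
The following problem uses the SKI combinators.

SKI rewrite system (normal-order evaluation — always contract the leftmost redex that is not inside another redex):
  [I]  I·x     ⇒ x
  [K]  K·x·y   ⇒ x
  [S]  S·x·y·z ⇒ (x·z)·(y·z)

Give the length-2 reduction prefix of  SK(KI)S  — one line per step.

Answer: after 2 steps: S

Reduction:
  start: SK(KI)S
  step 1: KS(KIS)
  step 2: S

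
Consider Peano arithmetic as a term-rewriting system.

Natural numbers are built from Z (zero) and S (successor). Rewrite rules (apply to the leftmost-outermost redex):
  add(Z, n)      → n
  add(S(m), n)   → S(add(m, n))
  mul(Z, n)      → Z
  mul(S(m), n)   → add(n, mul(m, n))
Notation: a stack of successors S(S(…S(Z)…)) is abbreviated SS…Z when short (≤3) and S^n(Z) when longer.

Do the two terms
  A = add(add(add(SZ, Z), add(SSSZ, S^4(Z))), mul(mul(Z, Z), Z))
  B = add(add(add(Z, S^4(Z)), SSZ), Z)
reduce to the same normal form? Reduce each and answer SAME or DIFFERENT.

Term A:
  start: add(add(add(SZ, Z), add(SSSZ, S^4(Z))), mul(mul(Z, Z), Z))
  [1] add(add(S(add(Z, Z)), add(SSSZ, S^4(Z))), mul(mul(Z, Z), Z))
  [2] add(S(add(add(Z, Z), add(SSSZ, S^4(Z)))), mul(mul(Z, Z), Z))
  [3] S(add(add(add(Z, Z), add(SSSZ, S^4(Z))), mul(mul(Z, Z), Z)))
  [4] S(add(add(Z, add(SSSZ, S^4(Z))), mul(mul(Z, Z), Z)))
  [5] S(add(add(SSSZ, S^4(Z)), mul(mul(Z, Z), Z)))
  [6] S(add(S(add(SSZ, S^4(Z))), mul(mul(Z, Z), Z)))
  [7] S(S(add(add(SSZ, S^4(Z)), mul(mul(Z, Z), Z))))
  [8] S(S(add(S(add(SZ, S^4(Z))), mul(mul(Z, Z), Z))))
  [9] S(S(S(add(add(SZ, S^4(Z)), mul(mul(Z, Z), Z)))))
  [10] S(S(S(add(S(add(Z, S^4(Z))), mul(mul(Z, Z), Z)))))
  [11] S(S(S(S(add(add(Z, S^4(Z)), mul(mul(Z, Z), Z))))))
  [12] S(S(S(S(add(S^4(Z), mul(mul(Z, Z), Z))))))
  [13] S(S(S(S(S(add(SSSZ, mul(mul(Z, Z), Z)))))))
  [14] S(S(S(S(S(S(add(SSZ, mul(mul(Z, Z), Z))))))))
  [15] S(S(S(S(S(S(S(add(SZ, mul(mul(Z, Z), Z)))))))))
  [16] S(S(S(S(S(S(S(S(add(Z, mul(mul(Z, Z), Z))))))))))
  [17] S(S(S(S(S(S(S(S(mul(mul(Z, Z), Z)))))))))
  [18] S(S(S(S(S(S(S(S(mul(Z, Z)))))))))
  [19] S^8(Z)

Term B:
  start: add(add(add(Z, S^4(Z)), SSZ), Z)
  [1] add(add(S^4(Z), SSZ), Z)
  [2] add(S(add(SSSZ, SSZ)), Z)
  [3] S(add(add(SSSZ, SSZ), Z))
  [4] S(add(S(add(SSZ, SSZ)), Z))
  [5] S(S(add(add(SSZ, SSZ), Z)))
  [6] S(S(add(S(add(SZ, SSZ)), Z)))
  [7] S(S(S(add(add(SZ, SSZ), Z))))
  [8] S(S(S(add(S(add(Z, SSZ)), Z))))
  [9] S(S(S(S(add(add(Z, SSZ), Z)))))
  [10] S(S(S(S(add(SSZ, Z)))))
  [11] S(S(S(S(S(add(SZ, Z))))))
  [12] S(S(S(S(S(S(add(Z, Z)))))))
  [13] S^6(Z)

Answer: DIFFERENT — A ⇓ S^8(Z), B ⇓ S^6(Z)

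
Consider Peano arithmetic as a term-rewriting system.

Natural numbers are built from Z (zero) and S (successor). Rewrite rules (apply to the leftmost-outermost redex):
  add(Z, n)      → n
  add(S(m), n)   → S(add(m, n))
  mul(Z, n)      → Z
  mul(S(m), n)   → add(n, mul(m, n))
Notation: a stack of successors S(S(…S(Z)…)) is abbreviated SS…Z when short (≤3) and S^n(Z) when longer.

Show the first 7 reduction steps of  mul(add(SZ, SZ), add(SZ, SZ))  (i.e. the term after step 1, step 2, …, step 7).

Answer: after 7 steps: S(S(mul(add(Z, SZ), add(SZ, SZ))))

Reduction:
  start: mul(add(SZ, SZ), add(SZ, SZ))
  [1] mul(S(add(Z, SZ)), add(SZ, SZ))
  [2] add(add(SZ, SZ), mul(add(Z, SZ), add(SZ, SZ)))
  [3] add(S(add(Z, SZ)), mul(add(Z, SZ), add(SZ, SZ)))
  [4] S(add(add(Z, SZ), mul(add(Z, SZ), add(SZ, SZ))))
  [5] S(add(SZ, mul(add(Z, SZ), add(SZ, SZ))))
  [6] S(S(add(Z, mul(add(Z, SZ), add(SZ, SZ)))))
  [7] S(S(mul(add(Z, SZ), add(SZ, SZ))))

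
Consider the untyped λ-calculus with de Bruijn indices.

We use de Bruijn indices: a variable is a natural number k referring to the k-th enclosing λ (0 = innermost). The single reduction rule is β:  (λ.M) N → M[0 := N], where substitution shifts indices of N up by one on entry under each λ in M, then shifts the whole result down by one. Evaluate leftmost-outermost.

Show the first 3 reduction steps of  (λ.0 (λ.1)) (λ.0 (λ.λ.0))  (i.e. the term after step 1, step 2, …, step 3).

  start: (λ.0 (λ.1)) (λ.0 (λ.λ.0))
  [1] (λ.0 (λ.λ.0)) (λ.λ.0 (λ.λ.0))
  [2] (λ.λ.0 (λ.λ.0)) (λ.λ.0)
  [3] λ.0 (λ.λ.0)

Answer: after 3 steps: λ.0 (λ.λ.0)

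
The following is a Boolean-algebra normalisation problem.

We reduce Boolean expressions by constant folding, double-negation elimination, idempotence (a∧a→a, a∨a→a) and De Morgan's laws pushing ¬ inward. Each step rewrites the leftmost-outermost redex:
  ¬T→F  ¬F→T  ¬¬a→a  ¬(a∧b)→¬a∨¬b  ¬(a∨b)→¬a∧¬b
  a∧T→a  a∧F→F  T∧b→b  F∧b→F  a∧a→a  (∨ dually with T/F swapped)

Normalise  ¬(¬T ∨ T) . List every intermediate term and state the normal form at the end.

Answer: normal form = F  (in 4 steps)

Derivation:
  start: ¬(¬T ∨ T)
  step 1: ¬¬T ∧ ¬T
  step 2: T ∧ ¬T
  step 3: ¬T
  step 4: F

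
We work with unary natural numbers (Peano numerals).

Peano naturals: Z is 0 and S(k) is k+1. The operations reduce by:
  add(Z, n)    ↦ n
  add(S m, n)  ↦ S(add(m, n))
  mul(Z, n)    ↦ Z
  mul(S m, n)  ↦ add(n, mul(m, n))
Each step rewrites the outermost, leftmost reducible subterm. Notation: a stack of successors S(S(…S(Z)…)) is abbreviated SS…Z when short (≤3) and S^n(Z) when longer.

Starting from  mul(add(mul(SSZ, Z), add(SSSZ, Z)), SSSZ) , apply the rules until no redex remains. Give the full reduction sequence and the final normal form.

Answer: normal form = S^9(Z)  (in 26 steps)

Derivation:
  start: mul(add(mul(SSZ, Z), add(SSSZ, Z)), SSSZ)
  [1] mul(add(add(Z, mul(SZ, Z)), add(SSSZ, Z)), SSSZ)
  [2] mul(add(mul(SZ, Z), add(SSSZ, Z)), SSSZ)
  [3] mul(add(add(Z, mul(Z, Z)), add(SSSZ, Z)), SSSZ)
  [4] mul(add(mul(Z, Z), add(SSSZ, Z)), SSSZ)
  [5] mul(add(Z, add(SSSZ, Z)), SSSZ)
  [6] mul(add(SSSZ, Z), SSSZ)
  [7] mul(S(add(SSZ, Z)), SSSZ)
  [8] add(SSSZ, mul(add(SSZ, Z), SSSZ))
  [9] S(add(SSZ, mul(add(SSZ, Z), SSSZ)))
  [10] S(S(add(SZ, mul(add(SSZ, Z), SSSZ))))
  [11] S(S(S(add(Z, mul(add(SSZ, Z), SSSZ)))))
  [12] S(S(S(mul(add(SSZ, Z), SSSZ))))
  [13] S(S(S(mul(S(add(SZ, Z)), SSSZ))))
  [14] S(S(S(add(SSSZ, mul(add(SZ, Z), SSSZ)))))
  [15] S(S(S(S(add(SSZ, mul(add(SZ, Z), SSSZ))))))
  [16] S(S(S(S(S(add(SZ, mul(add(SZ, Z), SSSZ)))))))
  [17] S(S(S(S(S(S(add(Z, mul(add(SZ, Z), SSSZ))))))))
  [18] S(S(S(S(S(S(mul(add(SZ, Z), SSSZ)))))))
  [19] S(S(S(S(S(S(mul(S(add(Z, Z)), SSSZ)))))))
  [20] S(S(S(S(S(S(add(SSSZ, mul(add(Z, Z), SSSZ))))))))
  [21] S(S(S(S(S(S(S(add(SSZ, mul(add(Z, Z), SSSZ)))))))))
  [22] S(S(S(S(S(S(S(S(add(SZ, mul(add(Z, Z), SSSZ))))))))))
  [23] S(S(S(S(S(S(S(S(S(add(Z, mul(add(Z, Z), SSSZ)))))))))))
  [24] S(S(S(S(S(S(S(S(S(mul(add(Z, Z), SSSZ))))))))))
  [25] S(S(S(S(S(S(S(S(S(mul(Z, SSSZ))))))))))
  [26] S^9(Z)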